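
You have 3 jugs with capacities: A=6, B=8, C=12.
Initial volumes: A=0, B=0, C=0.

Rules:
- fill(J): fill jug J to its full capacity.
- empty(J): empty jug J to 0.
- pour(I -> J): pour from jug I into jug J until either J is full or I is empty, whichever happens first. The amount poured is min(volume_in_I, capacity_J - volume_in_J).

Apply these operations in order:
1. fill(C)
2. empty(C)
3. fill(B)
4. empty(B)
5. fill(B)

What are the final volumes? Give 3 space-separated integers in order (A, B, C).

Step 1: fill(C) -> (A=0 B=0 C=12)
Step 2: empty(C) -> (A=0 B=0 C=0)
Step 3: fill(B) -> (A=0 B=8 C=0)
Step 4: empty(B) -> (A=0 B=0 C=0)
Step 5: fill(B) -> (A=0 B=8 C=0)

Answer: 0 8 0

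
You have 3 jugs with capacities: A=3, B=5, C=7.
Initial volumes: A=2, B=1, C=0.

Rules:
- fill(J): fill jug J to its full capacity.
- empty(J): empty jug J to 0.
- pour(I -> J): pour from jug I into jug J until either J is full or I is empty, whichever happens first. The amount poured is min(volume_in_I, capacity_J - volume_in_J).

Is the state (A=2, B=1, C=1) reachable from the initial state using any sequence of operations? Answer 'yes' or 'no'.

Answer: no

Derivation:
BFS explored all 144 reachable states.
Reachable set includes: (0,0,0), (0,0,1), (0,0,2), (0,0,3), (0,0,4), (0,0,5), (0,0,6), (0,0,7), (0,1,0), (0,1,1), (0,1,2), (0,1,3) ...
Target (A=2, B=1, C=1) not in reachable set → no.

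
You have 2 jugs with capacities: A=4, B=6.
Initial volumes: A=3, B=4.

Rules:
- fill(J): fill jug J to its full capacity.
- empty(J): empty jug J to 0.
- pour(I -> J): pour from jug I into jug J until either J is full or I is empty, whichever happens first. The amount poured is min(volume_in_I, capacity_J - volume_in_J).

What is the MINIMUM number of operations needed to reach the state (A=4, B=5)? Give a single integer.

Answer: 2

Derivation:
BFS from (A=3, B=4). One shortest path:
  1. fill(B) -> (A=3 B=6)
  2. pour(B -> A) -> (A=4 B=5)
Reached target in 2 moves.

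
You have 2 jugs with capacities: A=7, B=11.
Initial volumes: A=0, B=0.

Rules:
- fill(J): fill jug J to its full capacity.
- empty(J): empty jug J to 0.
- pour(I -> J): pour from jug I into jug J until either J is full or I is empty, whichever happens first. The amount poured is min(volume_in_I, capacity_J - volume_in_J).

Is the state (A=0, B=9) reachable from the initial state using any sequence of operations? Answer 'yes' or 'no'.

BFS from (A=0, B=0):
  1. fill(B) -> (A=0 B=11)
  2. pour(B -> A) -> (A=7 B=4)
  3. empty(A) -> (A=0 B=4)
  4. pour(B -> A) -> (A=4 B=0)
  5. fill(B) -> (A=4 B=11)
  6. pour(B -> A) -> (A=7 B=8)
  7. empty(A) -> (A=0 B=8)
  8. pour(B -> A) -> (A=7 B=1)
  9. empty(A) -> (A=0 B=1)
  10. pour(B -> A) -> (A=1 B=0)
  11. fill(B) -> (A=1 B=11)
  12. pour(B -> A) -> (A=7 B=5)
  13. empty(A) -> (A=0 B=5)
  14. pour(B -> A) -> (A=5 B=0)
  15. fill(B) -> (A=5 B=11)
  16. pour(B -> A) -> (A=7 B=9)
  17. empty(A) -> (A=0 B=9)
Target reached → yes.

Answer: yes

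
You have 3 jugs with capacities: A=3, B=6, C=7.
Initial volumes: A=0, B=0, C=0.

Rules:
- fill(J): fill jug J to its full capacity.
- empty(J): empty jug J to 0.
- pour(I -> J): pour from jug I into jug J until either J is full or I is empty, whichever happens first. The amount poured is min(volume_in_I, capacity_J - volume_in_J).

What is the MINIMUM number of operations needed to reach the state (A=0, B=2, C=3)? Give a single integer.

BFS from (A=0, B=0, C=0). One shortest path:
  1. fill(A) -> (A=3 B=0 C=0)
  2. fill(B) -> (A=3 B=6 C=0)
  3. pour(A -> C) -> (A=0 B=6 C=3)
  4. fill(A) -> (A=3 B=6 C=3)
  5. pour(B -> C) -> (A=3 B=2 C=7)
  6. empty(C) -> (A=3 B=2 C=0)
  7. pour(A -> C) -> (A=0 B=2 C=3)
Reached target in 7 moves.

Answer: 7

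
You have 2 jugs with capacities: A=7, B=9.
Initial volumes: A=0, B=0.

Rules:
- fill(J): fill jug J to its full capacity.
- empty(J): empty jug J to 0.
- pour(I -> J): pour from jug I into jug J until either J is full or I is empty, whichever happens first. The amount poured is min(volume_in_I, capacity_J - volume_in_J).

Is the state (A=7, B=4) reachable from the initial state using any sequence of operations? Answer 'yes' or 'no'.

Answer: yes

Derivation:
BFS from (A=0, B=0):
  1. fill(B) -> (A=0 B=9)
  2. pour(B -> A) -> (A=7 B=2)
  3. empty(A) -> (A=0 B=2)
  4. pour(B -> A) -> (A=2 B=0)
  5. fill(B) -> (A=2 B=9)
  6. pour(B -> A) -> (A=7 B=4)
Target reached → yes.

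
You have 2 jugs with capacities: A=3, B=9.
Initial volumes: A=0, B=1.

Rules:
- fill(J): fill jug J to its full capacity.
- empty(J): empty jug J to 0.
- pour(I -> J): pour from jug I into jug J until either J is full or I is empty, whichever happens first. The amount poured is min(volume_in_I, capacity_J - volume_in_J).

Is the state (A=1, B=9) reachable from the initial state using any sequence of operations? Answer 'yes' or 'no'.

BFS from (A=0, B=1):
  1. pour(B -> A) -> (A=1 B=0)
  2. fill(B) -> (A=1 B=9)
Target reached → yes.

Answer: yes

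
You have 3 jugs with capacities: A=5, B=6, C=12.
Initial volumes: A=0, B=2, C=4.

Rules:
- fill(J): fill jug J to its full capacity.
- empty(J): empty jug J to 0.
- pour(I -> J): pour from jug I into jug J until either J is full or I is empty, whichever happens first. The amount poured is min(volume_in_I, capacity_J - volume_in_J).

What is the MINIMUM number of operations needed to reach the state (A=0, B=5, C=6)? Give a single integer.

BFS from (A=0, B=2, C=4). One shortest path:
  1. fill(A) -> (A=5 B=2 C=4)
  2. pour(B -> C) -> (A=5 B=0 C=6)
  3. pour(A -> B) -> (A=0 B=5 C=6)
Reached target in 3 moves.

Answer: 3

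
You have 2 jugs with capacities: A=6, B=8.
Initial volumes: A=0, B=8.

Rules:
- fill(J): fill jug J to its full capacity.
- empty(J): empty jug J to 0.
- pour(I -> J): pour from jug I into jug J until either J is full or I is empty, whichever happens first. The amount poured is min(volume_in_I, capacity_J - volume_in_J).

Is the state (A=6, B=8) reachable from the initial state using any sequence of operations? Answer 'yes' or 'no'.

Answer: yes

Derivation:
BFS from (A=0, B=8):
  1. fill(A) -> (A=6 B=8)
Target reached → yes.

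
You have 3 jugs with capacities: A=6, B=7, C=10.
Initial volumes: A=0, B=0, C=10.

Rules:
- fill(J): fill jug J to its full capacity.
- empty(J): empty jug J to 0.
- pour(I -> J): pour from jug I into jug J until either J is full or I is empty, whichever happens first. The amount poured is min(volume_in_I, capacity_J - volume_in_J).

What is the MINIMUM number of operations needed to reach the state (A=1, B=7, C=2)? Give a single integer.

Answer: 5

Derivation:
BFS from (A=0, B=0, C=10). One shortest path:
  1. pour(C -> B) -> (A=0 B=7 C=3)
  2. pour(B -> A) -> (A=6 B=1 C=3)
  3. pour(A -> C) -> (A=0 B=1 C=9)
  4. pour(B -> A) -> (A=1 B=0 C=9)
  5. pour(C -> B) -> (A=1 B=7 C=2)
Reached target in 5 moves.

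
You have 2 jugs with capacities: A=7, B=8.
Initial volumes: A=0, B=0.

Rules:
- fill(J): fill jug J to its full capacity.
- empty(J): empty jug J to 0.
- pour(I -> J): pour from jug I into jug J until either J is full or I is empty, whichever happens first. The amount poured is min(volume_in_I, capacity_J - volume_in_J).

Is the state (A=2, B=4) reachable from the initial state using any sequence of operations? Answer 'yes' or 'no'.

BFS explored all 30 reachable states.
Reachable set includes: (0,0), (0,1), (0,2), (0,3), (0,4), (0,5), (0,6), (0,7), (0,8), (1,0), (1,8), (2,0) ...
Target (A=2, B=4) not in reachable set → no.

Answer: no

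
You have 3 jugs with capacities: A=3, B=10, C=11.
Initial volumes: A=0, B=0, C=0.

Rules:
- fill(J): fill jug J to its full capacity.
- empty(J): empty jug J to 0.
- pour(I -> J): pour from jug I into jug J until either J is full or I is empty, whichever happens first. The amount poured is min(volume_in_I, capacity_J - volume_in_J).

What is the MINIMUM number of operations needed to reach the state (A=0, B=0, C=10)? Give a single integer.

BFS from (A=0, B=0, C=0). One shortest path:
  1. fill(B) -> (A=0 B=10 C=0)
  2. pour(B -> C) -> (A=0 B=0 C=10)
Reached target in 2 moves.

Answer: 2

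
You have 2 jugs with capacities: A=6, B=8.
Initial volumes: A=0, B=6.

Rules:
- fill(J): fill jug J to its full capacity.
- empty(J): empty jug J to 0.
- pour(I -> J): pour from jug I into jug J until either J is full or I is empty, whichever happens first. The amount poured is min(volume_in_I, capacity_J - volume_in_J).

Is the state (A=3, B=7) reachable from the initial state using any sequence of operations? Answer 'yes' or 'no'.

Answer: no

Derivation:
BFS explored all 14 reachable states.
Reachable set includes: (0,0), (0,2), (0,4), (0,6), (0,8), (2,0), (2,8), (4,0), (4,8), (6,0), (6,2), (6,4) ...
Target (A=3, B=7) not in reachable set → no.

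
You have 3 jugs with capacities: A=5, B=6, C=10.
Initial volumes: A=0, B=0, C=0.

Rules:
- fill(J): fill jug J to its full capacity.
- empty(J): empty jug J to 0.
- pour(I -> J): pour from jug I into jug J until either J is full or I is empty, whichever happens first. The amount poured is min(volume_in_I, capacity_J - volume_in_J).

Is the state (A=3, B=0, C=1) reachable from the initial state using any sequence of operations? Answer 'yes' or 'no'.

Answer: yes

Derivation:
BFS from (A=0, B=0, C=0):
  1. fill(C) -> (A=0 B=0 C=10)
  2. pour(C -> B) -> (A=0 B=6 C=4)
  3. pour(C -> A) -> (A=4 B=6 C=0)
  4. pour(B -> C) -> (A=4 B=0 C=6)
  5. pour(A -> B) -> (A=0 B=4 C=6)
  6. pour(C -> A) -> (A=5 B=4 C=1)
  7. pour(A -> B) -> (A=3 B=6 C=1)
  8. empty(B) -> (A=3 B=0 C=1)
Target reached → yes.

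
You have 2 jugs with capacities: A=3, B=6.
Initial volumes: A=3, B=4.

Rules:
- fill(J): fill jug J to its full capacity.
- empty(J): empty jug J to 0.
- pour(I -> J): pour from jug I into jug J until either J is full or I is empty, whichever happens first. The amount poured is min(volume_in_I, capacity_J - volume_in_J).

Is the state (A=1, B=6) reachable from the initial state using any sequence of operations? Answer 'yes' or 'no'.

Answer: yes

Derivation:
BFS from (A=3, B=4):
  1. pour(A -> B) -> (A=1 B=6)
Target reached → yes.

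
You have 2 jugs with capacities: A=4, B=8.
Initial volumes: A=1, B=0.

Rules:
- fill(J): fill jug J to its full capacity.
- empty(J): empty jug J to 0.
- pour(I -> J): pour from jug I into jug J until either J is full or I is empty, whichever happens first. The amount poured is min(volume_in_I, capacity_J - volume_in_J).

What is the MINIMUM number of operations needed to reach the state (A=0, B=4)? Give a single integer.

BFS from (A=1, B=0). One shortest path:
  1. fill(A) -> (A=4 B=0)
  2. pour(A -> B) -> (A=0 B=4)
Reached target in 2 moves.

Answer: 2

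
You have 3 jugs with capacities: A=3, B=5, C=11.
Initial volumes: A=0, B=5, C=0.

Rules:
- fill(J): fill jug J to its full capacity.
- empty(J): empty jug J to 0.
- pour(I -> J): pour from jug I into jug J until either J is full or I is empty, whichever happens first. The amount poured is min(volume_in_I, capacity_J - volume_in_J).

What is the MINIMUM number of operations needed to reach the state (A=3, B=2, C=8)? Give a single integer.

BFS from (A=0, B=5, C=0). One shortest path:
  1. fill(C) -> (A=0 B=5 C=11)
  2. pour(B -> A) -> (A=3 B=2 C=11)
  3. empty(A) -> (A=0 B=2 C=11)
  4. pour(C -> A) -> (A=3 B=2 C=8)
Reached target in 4 moves.

Answer: 4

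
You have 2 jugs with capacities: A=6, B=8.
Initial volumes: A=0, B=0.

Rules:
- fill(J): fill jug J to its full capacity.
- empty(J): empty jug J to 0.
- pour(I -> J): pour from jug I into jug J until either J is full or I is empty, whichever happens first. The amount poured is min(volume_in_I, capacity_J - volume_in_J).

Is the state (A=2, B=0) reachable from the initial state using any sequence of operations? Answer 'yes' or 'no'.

BFS from (A=0, B=0):
  1. fill(B) -> (A=0 B=8)
  2. pour(B -> A) -> (A=6 B=2)
  3. empty(A) -> (A=0 B=2)
  4. pour(B -> A) -> (A=2 B=0)
Target reached → yes.

Answer: yes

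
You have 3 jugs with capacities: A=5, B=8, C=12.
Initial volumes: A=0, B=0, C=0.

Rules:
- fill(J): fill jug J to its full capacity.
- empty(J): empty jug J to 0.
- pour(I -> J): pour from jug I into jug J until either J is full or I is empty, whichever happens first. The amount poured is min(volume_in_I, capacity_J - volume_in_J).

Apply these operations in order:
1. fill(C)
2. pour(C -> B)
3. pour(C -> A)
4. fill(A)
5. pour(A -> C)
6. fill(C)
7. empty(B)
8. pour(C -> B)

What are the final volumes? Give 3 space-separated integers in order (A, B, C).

Answer: 0 8 4

Derivation:
Step 1: fill(C) -> (A=0 B=0 C=12)
Step 2: pour(C -> B) -> (A=0 B=8 C=4)
Step 3: pour(C -> A) -> (A=4 B=8 C=0)
Step 4: fill(A) -> (A=5 B=8 C=0)
Step 5: pour(A -> C) -> (A=0 B=8 C=5)
Step 6: fill(C) -> (A=0 B=8 C=12)
Step 7: empty(B) -> (A=0 B=0 C=12)
Step 8: pour(C -> B) -> (A=0 B=8 C=4)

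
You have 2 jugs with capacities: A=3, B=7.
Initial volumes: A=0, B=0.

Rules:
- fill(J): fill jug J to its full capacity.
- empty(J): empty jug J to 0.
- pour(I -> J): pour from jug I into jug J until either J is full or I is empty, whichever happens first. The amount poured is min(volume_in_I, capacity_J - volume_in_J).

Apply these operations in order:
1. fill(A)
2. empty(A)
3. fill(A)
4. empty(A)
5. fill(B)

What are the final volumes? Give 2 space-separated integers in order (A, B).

Step 1: fill(A) -> (A=3 B=0)
Step 2: empty(A) -> (A=0 B=0)
Step 3: fill(A) -> (A=3 B=0)
Step 4: empty(A) -> (A=0 B=0)
Step 5: fill(B) -> (A=0 B=7)

Answer: 0 7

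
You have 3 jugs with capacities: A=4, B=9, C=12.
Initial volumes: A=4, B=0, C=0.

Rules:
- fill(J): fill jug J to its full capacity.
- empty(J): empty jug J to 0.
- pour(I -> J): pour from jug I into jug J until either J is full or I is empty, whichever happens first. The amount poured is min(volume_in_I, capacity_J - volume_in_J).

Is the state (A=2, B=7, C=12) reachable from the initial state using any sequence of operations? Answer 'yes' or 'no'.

BFS from (A=4, B=0, C=0):
  1. fill(B) -> (A=4 B=9 C=0)
  2. pour(B -> C) -> (A=4 B=0 C=9)
  3. pour(A -> C) -> (A=1 B=0 C=12)
  4. pour(C -> B) -> (A=1 B=9 C=3)
  5. pour(B -> A) -> (A=4 B=6 C=3)
  6. empty(A) -> (A=0 B=6 C=3)
  7. pour(B -> A) -> (A=4 B=2 C=3)
  8. pour(A -> C) -> (A=0 B=2 C=7)
  9. pour(B -> A) -> (A=2 B=0 C=7)
  10. pour(C -> B) -> (A=2 B=7 C=0)
  11. fill(C) -> (A=2 B=7 C=12)
Target reached → yes.

Answer: yes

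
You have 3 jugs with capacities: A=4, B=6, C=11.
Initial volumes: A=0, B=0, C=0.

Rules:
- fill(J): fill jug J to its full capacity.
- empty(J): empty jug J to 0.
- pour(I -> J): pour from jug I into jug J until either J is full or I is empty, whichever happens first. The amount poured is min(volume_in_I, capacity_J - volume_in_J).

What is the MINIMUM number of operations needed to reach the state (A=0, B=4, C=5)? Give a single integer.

BFS from (A=0, B=0, C=0). One shortest path:
  1. fill(A) -> (A=4 B=0 C=0)
  2. fill(C) -> (A=4 B=0 C=11)
  3. pour(C -> B) -> (A=4 B=6 C=5)
  4. empty(B) -> (A=4 B=0 C=5)
  5. pour(A -> B) -> (A=0 B=4 C=5)
Reached target in 5 moves.

Answer: 5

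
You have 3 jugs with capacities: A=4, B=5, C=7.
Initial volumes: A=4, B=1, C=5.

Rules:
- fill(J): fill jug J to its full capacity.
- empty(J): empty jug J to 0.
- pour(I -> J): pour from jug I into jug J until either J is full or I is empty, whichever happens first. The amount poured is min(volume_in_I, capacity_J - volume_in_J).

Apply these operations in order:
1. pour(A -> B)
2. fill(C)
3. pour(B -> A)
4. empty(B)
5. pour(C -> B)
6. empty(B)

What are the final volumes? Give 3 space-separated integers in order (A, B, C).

Answer: 4 0 2

Derivation:
Step 1: pour(A -> B) -> (A=0 B=5 C=5)
Step 2: fill(C) -> (A=0 B=5 C=7)
Step 3: pour(B -> A) -> (A=4 B=1 C=7)
Step 4: empty(B) -> (A=4 B=0 C=7)
Step 5: pour(C -> B) -> (A=4 B=5 C=2)
Step 6: empty(B) -> (A=4 B=0 C=2)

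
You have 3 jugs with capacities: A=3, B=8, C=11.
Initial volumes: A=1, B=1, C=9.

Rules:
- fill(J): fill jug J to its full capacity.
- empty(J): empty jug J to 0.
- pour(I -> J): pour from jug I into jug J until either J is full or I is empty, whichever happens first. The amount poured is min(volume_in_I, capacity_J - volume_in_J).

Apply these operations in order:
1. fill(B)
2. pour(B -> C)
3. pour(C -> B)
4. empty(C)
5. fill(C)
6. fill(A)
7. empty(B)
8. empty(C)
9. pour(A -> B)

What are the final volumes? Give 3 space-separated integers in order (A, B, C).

Answer: 0 3 0

Derivation:
Step 1: fill(B) -> (A=1 B=8 C=9)
Step 2: pour(B -> C) -> (A=1 B=6 C=11)
Step 3: pour(C -> B) -> (A=1 B=8 C=9)
Step 4: empty(C) -> (A=1 B=8 C=0)
Step 5: fill(C) -> (A=1 B=8 C=11)
Step 6: fill(A) -> (A=3 B=8 C=11)
Step 7: empty(B) -> (A=3 B=0 C=11)
Step 8: empty(C) -> (A=3 B=0 C=0)
Step 9: pour(A -> B) -> (A=0 B=3 C=0)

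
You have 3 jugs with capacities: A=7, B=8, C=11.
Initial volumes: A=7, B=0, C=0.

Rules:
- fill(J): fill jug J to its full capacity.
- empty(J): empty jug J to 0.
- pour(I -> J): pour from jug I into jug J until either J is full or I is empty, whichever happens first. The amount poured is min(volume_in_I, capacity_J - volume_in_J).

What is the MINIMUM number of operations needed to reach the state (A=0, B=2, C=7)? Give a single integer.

Answer: 8

Derivation:
BFS from (A=7, B=0, C=0). One shortest path:
  1. empty(A) -> (A=0 B=0 C=0)
  2. fill(B) -> (A=0 B=8 C=0)
  3. pour(B -> A) -> (A=7 B=1 C=0)
  4. empty(A) -> (A=0 B=1 C=0)
  5. pour(B -> A) -> (A=1 B=0 C=0)
  6. fill(B) -> (A=1 B=8 C=0)
  7. pour(B -> A) -> (A=7 B=2 C=0)
  8. pour(A -> C) -> (A=0 B=2 C=7)
Reached target in 8 moves.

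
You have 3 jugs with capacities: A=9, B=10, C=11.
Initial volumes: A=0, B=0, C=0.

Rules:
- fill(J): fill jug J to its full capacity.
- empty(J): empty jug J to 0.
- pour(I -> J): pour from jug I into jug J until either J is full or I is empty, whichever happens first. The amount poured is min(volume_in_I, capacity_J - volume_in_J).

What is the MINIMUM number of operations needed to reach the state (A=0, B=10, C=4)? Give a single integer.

Answer: 8

Derivation:
BFS from (A=0, B=0, C=0). One shortest path:
  1. fill(B) -> (A=0 B=10 C=0)
  2. fill(C) -> (A=0 B=10 C=11)
  3. pour(C -> A) -> (A=9 B=10 C=2)
  4. empty(A) -> (A=0 B=10 C=2)
  5. pour(C -> A) -> (A=2 B=10 C=0)
  6. fill(C) -> (A=2 B=10 C=11)
  7. pour(C -> A) -> (A=9 B=10 C=4)
  8. empty(A) -> (A=0 B=10 C=4)
Reached target in 8 moves.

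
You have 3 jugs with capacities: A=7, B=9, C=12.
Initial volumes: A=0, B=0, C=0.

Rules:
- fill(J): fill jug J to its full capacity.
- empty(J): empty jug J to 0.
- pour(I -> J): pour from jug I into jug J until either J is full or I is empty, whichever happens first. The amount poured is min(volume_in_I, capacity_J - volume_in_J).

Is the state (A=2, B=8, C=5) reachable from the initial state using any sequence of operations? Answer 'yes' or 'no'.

BFS explored all 512 reachable states.
Reachable set includes: (0,0,0), (0,0,1), (0,0,2), (0,0,3), (0,0,4), (0,0,5), (0,0,6), (0,0,7), (0,0,8), (0,0,9), (0,0,10), (0,0,11) ...
Target (A=2, B=8, C=5) not in reachable set → no.

Answer: no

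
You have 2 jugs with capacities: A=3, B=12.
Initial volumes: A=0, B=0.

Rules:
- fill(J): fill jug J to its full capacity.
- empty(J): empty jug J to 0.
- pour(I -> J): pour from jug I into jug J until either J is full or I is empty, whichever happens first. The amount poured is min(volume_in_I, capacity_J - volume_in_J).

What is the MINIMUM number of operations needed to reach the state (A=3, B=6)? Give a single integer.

Answer: 4

Derivation:
BFS from (A=0, B=0). One shortest path:
  1. fill(B) -> (A=0 B=12)
  2. pour(B -> A) -> (A=3 B=9)
  3. empty(A) -> (A=0 B=9)
  4. pour(B -> A) -> (A=3 B=6)
Reached target in 4 moves.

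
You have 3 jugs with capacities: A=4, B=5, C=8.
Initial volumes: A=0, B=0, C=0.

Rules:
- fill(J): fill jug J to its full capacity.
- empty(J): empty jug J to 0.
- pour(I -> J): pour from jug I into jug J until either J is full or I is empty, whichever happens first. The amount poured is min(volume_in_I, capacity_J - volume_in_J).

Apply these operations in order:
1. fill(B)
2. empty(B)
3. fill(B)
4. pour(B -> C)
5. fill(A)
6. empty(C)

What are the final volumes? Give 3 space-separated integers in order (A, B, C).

Answer: 4 0 0

Derivation:
Step 1: fill(B) -> (A=0 B=5 C=0)
Step 2: empty(B) -> (A=0 B=0 C=0)
Step 3: fill(B) -> (A=0 B=5 C=0)
Step 4: pour(B -> C) -> (A=0 B=0 C=5)
Step 5: fill(A) -> (A=4 B=0 C=5)
Step 6: empty(C) -> (A=4 B=0 C=0)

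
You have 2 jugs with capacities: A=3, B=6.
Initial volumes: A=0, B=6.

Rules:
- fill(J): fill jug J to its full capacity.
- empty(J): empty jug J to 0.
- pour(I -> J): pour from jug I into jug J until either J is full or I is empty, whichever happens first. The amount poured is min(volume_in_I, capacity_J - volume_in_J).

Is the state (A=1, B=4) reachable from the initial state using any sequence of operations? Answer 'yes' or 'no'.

Answer: no

Derivation:
BFS explored all 6 reachable states.
Reachable set includes: (0,0), (0,3), (0,6), (3,0), (3,3), (3,6)
Target (A=1, B=4) not in reachable set → no.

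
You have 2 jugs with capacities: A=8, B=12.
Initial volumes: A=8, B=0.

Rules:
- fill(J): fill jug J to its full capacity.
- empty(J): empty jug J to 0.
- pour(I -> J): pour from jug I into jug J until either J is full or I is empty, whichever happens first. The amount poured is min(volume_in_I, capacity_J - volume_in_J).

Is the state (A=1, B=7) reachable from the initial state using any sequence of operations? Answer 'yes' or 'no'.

Answer: no

Derivation:
BFS explored all 10 reachable states.
Reachable set includes: (0,0), (0,4), (0,8), (0,12), (4,0), (4,12), (8,0), (8,4), (8,8), (8,12)
Target (A=1, B=7) not in reachable set → no.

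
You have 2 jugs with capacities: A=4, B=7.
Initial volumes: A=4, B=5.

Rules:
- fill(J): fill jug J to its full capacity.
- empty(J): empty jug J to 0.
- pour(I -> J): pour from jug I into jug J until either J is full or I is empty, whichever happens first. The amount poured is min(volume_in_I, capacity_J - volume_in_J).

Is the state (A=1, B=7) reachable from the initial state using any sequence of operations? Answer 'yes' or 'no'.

BFS from (A=4, B=5):
  1. empty(B) -> (A=4 B=0)
  2. pour(A -> B) -> (A=0 B=4)
  3. fill(A) -> (A=4 B=4)
  4. pour(A -> B) -> (A=1 B=7)
Target reached → yes.

Answer: yes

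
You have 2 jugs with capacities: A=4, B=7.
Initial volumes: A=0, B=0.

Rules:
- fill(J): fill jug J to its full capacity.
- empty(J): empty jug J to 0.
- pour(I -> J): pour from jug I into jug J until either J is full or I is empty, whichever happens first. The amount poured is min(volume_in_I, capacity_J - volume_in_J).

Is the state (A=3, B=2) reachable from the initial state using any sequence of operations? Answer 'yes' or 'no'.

BFS explored all 22 reachable states.
Reachable set includes: (0,0), (0,1), (0,2), (0,3), (0,4), (0,5), (0,6), (0,7), (1,0), (1,7), (2,0), (2,7) ...
Target (A=3, B=2) not in reachable set → no.

Answer: no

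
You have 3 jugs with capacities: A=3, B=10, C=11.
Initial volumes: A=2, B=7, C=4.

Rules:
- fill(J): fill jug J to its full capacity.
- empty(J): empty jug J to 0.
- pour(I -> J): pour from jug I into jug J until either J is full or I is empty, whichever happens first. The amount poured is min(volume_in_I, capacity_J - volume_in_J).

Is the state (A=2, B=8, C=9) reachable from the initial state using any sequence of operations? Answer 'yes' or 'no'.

Answer: no

Derivation:
BFS explored all 349 reachable states.
Reachable set includes: (0,0,0), (0,0,1), (0,0,2), (0,0,3), (0,0,4), (0,0,5), (0,0,6), (0,0,7), (0,0,8), (0,0,9), (0,0,10), (0,0,11) ...
Target (A=2, B=8, C=9) not in reachable set → no.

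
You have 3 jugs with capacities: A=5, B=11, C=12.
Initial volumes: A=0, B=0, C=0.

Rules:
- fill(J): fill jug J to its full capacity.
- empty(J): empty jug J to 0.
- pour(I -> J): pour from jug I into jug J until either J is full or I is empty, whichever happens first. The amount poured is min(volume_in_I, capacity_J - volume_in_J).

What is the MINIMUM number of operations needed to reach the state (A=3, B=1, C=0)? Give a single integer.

Answer: 8

Derivation:
BFS from (A=0, B=0, C=0). One shortest path:
  1. fill(A) -> (A=5 B=0 C=0)
  2. fill(B) -> (A=5 B=11 C=0)
  3. pour(A -> C) -> (A=0 B=11 C=5)
  4. pour(B -> A) -> (A=5 B=6 C=5)
  5. pour(A -> C) -> (A=0 B=6 C=10)
  6. pour(B -> A) -> (A=5 B=1 C=10)
  7. pour(A -> C) -> (A=3 B=1 C=12)
  8. empty(C) -> (A=3 B=1 C=0)
Reached target in 8 moves.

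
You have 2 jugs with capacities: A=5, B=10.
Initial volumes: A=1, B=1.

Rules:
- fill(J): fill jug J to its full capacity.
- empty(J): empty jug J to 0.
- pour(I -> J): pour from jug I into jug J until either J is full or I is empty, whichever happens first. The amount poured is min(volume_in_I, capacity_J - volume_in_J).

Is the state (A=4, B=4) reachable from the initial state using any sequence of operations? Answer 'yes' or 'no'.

BFS explored all 19 reachable states.
Reachable set includes: (0,0), (0,1), (0,2), (0,5), (0,6), (0,7), (0,10), (1,0), (1,1), (1,10), (2,0), (2,10) ...
Target (A=4, B=4) not in reachable set → no.

Answer: no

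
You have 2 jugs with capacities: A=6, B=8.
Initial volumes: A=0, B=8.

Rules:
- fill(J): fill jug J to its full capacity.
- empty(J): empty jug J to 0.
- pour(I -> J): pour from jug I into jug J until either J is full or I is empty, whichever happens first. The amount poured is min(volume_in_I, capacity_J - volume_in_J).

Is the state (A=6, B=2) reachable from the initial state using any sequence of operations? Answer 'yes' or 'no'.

BFS from (A=0, B=8):
  1. pour(B -> A) -> (A=6 B=2)
Target reached → yes.

Answer: yes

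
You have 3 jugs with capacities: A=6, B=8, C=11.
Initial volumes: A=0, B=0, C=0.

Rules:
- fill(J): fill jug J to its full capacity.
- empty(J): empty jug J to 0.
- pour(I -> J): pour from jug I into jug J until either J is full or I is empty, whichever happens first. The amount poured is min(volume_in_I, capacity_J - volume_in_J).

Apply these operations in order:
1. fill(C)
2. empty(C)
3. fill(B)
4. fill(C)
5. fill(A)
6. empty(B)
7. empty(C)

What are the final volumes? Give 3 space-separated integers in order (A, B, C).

Step 1: fill(C) -> (A=0 B=0 C=11)
Step 2: empty(C) -> (A=0 B=0 C=0)
Step 3: fill(B) -> (A=0 B=8 C=0)
Step 4: fill(C) -> (A=0 B=8 C=11)
Step 5: fill(A) -> (A=6 B=8 C=11)
Step 6: empty(B) -> (A=6 B=0 C=11)
Step 7: empty(C) -> (A=6 B=0 C=0)

Answer: 6 0 0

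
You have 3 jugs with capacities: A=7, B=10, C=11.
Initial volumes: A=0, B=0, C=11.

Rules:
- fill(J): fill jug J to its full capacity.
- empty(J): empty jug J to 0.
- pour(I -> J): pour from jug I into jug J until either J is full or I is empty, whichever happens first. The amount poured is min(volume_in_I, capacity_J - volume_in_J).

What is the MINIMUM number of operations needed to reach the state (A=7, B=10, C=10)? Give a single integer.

Answer: 5

Derivation:
BFS from (A=0, B=0, C=11). One shortest path:
  1. fill(A) -> (A=7 B=0 C=11)
  2. fill(B) -> (A=7 B=10 C=11)
  3. empty(C) -> (A=7 B=10 C=0)
  4. pour(B -> C) -> (A=7 B=0 C=10)
  5. fill(B) -> (A=7 B=10 C=10)
Reached target in 5 moves.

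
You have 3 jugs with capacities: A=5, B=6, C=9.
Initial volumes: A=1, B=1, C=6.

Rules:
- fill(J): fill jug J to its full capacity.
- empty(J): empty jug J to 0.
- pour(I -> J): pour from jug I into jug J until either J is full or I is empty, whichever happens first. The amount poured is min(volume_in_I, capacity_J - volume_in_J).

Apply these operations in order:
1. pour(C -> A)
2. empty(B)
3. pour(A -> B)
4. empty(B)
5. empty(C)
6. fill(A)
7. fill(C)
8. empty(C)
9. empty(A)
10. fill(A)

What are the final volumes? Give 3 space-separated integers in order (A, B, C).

Answer: 5 0 0

Derivation:
Step 1: pour(C -> A) -> (A=5 B=1 C=2)
Step 2: empty(B) -> (A=5 B=0 C=2)
Step 3: pour(A -> B) -> (A=0 B=5 C=2)
Step 4: empty(B) -> (A=0 B=0 C=2)
Step 5: empty(C) -> (A=0 B=0 C=0)
Step 6: fill(A) -> (A=5 B=0 C=0)
Step 7: fill(C) -> (A=5 B=0 C=9)
Step 8: empty(C) -> (A=5 B=0 C=0)
Step 9: empty(A) -> (A=0 B=0 C=0)
Step 10: fill(A) -> (A=5 B=0 C=0)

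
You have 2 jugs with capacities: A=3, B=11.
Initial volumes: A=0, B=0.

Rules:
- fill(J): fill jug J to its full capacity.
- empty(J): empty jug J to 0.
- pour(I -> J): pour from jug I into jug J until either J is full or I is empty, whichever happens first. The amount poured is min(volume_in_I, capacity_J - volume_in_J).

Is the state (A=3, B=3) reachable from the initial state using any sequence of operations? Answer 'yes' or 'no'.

Answer: yes

Derivation:
BFS from (A=0, B=0):
  1. fill(A) -> (A=3 B=0)
  2. pour(A -> B) -> (A=0 B=3)
  3. fill(A) -> (A=3 B=3)
Target reached → yes.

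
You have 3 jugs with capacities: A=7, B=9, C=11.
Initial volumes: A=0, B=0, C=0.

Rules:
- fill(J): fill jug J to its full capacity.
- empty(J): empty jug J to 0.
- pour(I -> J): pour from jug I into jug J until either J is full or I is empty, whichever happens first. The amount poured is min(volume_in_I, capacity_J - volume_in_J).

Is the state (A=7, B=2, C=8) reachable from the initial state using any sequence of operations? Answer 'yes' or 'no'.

Answer: yes

Derivation:
BFS from (A=0, B=0, C=0):
  1. fill(B) -> (A=0 B=9 C=0)
  2. fill(C) -> (A=0 B=9 C=11)
  3. pour(B -> A) -> (A=7 B=2 C=11)
  4. empty(A) -> (A=0 B=2 C=11)
  5. pour(C -> A) -> (A=7 B=2 C=4)
  6. empty(A) -> (A=0 B=2 C=4)
  7. pour(C -> A) -> (A=4 B=2 C=0)
  8. fill(C) -> (A=4 B=2 C=11)
  9. pour(C -> A) -> (A=7 B=2 C=8)
Target reached → yes.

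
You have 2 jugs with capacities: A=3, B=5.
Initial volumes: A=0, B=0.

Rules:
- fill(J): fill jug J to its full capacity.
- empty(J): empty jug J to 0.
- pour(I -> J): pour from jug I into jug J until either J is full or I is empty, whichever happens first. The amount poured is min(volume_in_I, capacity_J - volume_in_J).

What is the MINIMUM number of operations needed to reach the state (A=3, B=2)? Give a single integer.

Answer: 2

Derivation:
BFS from (A=0, B=0). One shortest path:
  1. fill(B) -> (A=0 B=5)
  2. pour(B -> A) -> (A=3 B=2)
Reached target in 2 moves.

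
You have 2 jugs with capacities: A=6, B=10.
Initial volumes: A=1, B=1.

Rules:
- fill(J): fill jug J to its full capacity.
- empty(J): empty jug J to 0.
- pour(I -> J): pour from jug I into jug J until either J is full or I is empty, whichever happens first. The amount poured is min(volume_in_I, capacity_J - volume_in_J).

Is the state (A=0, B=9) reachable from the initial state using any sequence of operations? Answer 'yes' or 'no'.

Answer: yes

Derivation:
BFS from (A=1, B=1):
  1. fill(B) -> (A=1 B=10)
  2. pour(B -> A) -> (A=6 B=5)
  3. empty(A) -> (A=0 B=5)
  4. pour(B -> A) -> (A=5 B=0)
  5. fill(B) -> (A=5 B=10)
  6. pour(B -> A) -> (A=6 B=9)
  7. empty(A) -> (A=0 B=9)
Target reached → yes.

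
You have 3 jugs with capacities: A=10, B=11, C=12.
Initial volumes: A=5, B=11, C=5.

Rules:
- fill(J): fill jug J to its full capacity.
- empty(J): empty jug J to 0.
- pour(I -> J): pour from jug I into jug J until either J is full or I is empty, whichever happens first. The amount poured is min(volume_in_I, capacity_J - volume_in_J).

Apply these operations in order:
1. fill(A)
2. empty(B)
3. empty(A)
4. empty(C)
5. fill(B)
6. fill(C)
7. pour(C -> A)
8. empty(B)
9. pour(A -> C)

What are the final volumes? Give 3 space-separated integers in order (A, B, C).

Step 1: fill(A) -> (A=10 B=11 C=5)
Step 2: empty(B) -> (A=10 B=0 C=5)
Step 3: empty(A) -> (A=0 B=0 C=5)
Step 4: empty(C) -> (A=0 B=0 C=0)
Step 5: fill(B) -> (A=0 B=11 C=0)
Step 6: fill(C) -> (A=0 B=11 C=12)
Step 7: pour(C -> A) -> (A=10 B=11 C=2)
Step 8: empty(B) -> (A=10 B=0 C=2)
Step 9: pour(A -> C) -> (A=0 B=0 C=12)

Answer: 0 0 12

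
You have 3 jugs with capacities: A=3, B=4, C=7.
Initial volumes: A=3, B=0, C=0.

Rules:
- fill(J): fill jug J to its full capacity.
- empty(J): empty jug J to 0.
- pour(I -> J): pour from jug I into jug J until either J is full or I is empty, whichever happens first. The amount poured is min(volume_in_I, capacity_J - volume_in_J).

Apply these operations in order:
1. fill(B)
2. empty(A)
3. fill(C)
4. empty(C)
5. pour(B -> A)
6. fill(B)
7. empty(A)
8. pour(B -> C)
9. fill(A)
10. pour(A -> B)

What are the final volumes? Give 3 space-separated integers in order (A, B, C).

Step 1: fill(B) -> (A=3 B=4 C=0)
Step 2: empty(A) -> (A=0 B=4 C=0)
Step 3: fill(C) -> (A=0 B=4 C=7)
Step 4: empty(C) -> (A=0 B=4 C=0)
Step 5: pour(B -> A) -> (A=3 B=1 C=0)
Step 6: fill(B) -> (A=3 B=4 C=0)
Step 7: empty(A) -> (A=0 B=4 C=0)
Step 8: pour(B -> C) -> (A=0 B=0 C=4)
Step 9: fill(A) -> (A=3 B=0 C=4)
Step 10: pour(A -> B) -> (A=0 B=3 C=4)

Answer: 0 3 4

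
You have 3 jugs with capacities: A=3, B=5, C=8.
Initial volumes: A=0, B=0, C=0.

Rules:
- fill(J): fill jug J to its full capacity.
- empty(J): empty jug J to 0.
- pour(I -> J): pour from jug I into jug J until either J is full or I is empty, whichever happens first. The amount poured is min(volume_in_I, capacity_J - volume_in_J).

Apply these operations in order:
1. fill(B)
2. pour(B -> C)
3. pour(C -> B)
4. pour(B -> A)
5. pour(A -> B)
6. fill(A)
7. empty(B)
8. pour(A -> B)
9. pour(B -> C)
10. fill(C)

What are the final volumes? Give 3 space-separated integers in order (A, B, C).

Step 1: fill(B) -> (A=0 B=5 C=0)
Step 2: pour(B -> C) -> (A=0 B=0 C=5)
Step 3: pour(C -> B) -> (A=0 B=5 C=0)
Step 4: pour(B -> A) -> (A=3 B=2 C=0)
Step 5: pour(A -> B) -> (A=0 B=5 C=0)
Step 6: fill(A) -> (A=3 B=5 C=0)
Step 7: empty(B) -> (A=3 B=0 C=0)
Step 8: pour(A -> B) -> (A=0 B=3 C=0)
Step 9: pour(B -> C) -> (A=0 B=0 C=3)
Step 10: fill(C) -> (A=0 B=0 C=8)

Answer: 0 0 8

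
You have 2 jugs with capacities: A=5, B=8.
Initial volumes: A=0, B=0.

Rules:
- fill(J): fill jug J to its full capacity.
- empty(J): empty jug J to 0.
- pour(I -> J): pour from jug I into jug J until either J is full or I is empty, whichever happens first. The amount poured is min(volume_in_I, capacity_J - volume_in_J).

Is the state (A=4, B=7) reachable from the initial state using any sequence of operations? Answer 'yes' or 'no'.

Answer: no

Derivation:
BFS explored all 26 reachable states.
Reachable set includes: (0,0), (0,1), (0,2), (0,3), (0,4), (0,5), (0,6), (0,7), (0,8), (1,0), (1,8), (2,0) ...
Target (A=4, B=7) not in reachable set → no.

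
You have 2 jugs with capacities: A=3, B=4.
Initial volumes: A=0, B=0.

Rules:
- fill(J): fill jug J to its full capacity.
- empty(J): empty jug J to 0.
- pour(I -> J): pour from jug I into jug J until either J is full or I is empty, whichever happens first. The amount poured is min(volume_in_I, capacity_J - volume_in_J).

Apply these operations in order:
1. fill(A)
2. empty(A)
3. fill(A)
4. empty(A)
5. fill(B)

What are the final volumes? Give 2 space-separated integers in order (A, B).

Answer: 0 4

Derivation:
Step 1: fill(A) -> (A=3 B=0)
Step 2: empty(A) -> (A=0 B=0)
Step 3: fill(A) -> (A=3 B=0)
Step 4: empty(A) -> (A=0 B=0)
Step 5: fill(B) -> (A=0 B=4)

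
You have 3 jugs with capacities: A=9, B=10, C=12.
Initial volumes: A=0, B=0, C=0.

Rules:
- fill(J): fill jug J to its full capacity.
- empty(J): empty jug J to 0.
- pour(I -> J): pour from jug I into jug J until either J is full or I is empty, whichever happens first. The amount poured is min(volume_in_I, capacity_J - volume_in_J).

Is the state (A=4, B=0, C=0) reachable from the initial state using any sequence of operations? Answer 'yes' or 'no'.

Answer: yes

Derivation:
BFS from (A=0, B=0, C=0):
  1. fill(B) -> (A=0 B=10 C=0)
  2. fill(C) -> (A=0 B=10 C=12)
  3. pour(B -> A) -> (A=9 B=1 C=12)
  4. empty(A) -> (A=0 B=1 C=12)
  5. pour(B -> A) -> (A=1 B=0 C=12)
  6. pour(C -> A) -> (A=9 B=0 C=4)
  7. empty(A) -> (A=0 B=0 C=4)
  8. pour(C -> A) -> (A=4 B=0 C=0)
Target reached → yes.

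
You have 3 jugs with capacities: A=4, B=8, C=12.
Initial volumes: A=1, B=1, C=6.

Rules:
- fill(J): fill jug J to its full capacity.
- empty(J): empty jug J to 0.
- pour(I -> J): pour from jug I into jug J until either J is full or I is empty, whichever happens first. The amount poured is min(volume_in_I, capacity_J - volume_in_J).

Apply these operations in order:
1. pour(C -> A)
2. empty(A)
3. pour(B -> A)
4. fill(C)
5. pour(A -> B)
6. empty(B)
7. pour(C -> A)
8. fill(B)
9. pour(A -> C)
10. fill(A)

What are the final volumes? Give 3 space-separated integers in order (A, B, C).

Step 1: pour(C -> A) -> (A=4 B=1 C=3)
Step 2: empty(A) -> (A=0 B=1 C=3)
Step 3: pour(B -> A) -> (A=1 B=0 C=3)
Step 4: fill(C) -> (A=1 B=0 C=12)
Step 5: pour(A -> B) -> (A=0 B=1 C=12)
Step 6: empty(B) -> (A=0 B=0 C=12)
Step 7: pour(C -> A) -> (A=4 B=0 C=8)
Step 8: fill(B) -> (A=4 B=8 C=8)
Step 9: pour(A -> C) -> (A=0 B=8 C=12)
Step 10: fill(A) -> (A=4 B=8 C=12)

Answer: 4 8 12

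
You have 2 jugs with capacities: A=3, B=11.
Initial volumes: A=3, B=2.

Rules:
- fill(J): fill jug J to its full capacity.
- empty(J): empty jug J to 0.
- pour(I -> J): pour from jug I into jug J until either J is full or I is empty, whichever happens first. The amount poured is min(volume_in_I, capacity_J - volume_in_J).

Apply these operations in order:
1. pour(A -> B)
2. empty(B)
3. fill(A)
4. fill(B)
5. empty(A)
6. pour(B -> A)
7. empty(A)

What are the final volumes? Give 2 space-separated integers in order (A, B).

Step 1: pour(A -> B) -> (A=0 B=5)
Step 2: empty(B) -> (A=0 B=0)
Step 3: fill(A) -> (A=3 B=0)
Step 4: fill(B) -> (A=3 B=11)
Step 5: empty(A) -> (A=0 B=11)
Step 6: pour(B -> A) -> (A=3 B=8)
Step 7: empty(A) -> (A=0 B=8)

Answer: 0 8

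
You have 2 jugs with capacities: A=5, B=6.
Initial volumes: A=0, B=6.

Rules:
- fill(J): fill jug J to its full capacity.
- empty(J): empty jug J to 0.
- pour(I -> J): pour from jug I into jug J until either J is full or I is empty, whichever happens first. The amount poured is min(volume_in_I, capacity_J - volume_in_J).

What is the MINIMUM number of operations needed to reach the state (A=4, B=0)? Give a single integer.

Answer: 6

Derivation:
BFS from (A=0, B=6). One shortest path:
  1. fill(A) -> (A=5 B=6)
  2. empty(B) -> (A=5 B=0)
  3. pour(A -> B) -> (A=0 B=5)
  4. fill(A) -> (A=5 B=5)
  5. pour(A -> B) -> (A=4 B=6)
  6. empty(B) -> (A=4 B=0)
Reached target in 6 moves.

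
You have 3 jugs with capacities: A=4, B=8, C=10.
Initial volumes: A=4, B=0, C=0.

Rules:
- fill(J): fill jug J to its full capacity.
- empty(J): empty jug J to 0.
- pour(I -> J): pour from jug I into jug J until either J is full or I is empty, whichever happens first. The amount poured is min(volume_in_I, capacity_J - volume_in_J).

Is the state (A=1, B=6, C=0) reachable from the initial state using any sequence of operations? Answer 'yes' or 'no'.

Answer: no

Derivation:
BFS explored all 78 reachable states.
Reachable set includes: (0,0,0), (0,0,2), (0,0,4), (0,0,6), (0,0,8), (0,0,10), (0,2,0), (0,2,2), (0,2,4), (0,2,6), (0,2,8), (0,2,10) ...
Target (A=1, B=6, C=0) not in reachable set → no.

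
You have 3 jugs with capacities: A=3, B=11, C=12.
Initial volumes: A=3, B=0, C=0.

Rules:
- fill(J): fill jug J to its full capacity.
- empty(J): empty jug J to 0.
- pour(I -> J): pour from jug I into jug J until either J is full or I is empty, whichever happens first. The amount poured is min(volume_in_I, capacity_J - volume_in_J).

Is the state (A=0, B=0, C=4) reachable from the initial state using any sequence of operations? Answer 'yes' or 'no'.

Answer: yes

Derivation:
BFS from (A=3, B=0, C=0):
  1. fill(C) -> (A=3 B=0 C=12)
  2. pour(A -> B) -> (A=0 B=3 C=12)
  3. pour(C -> B) -> (A=0 B=11 C=4)
  4. empty(B) -> (A=0 B=0 C=4)
Target reached → yes.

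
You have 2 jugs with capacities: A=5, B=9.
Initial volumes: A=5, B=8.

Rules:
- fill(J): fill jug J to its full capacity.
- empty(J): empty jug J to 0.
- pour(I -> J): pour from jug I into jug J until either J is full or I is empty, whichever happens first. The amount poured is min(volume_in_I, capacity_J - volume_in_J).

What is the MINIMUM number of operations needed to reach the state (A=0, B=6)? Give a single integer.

Answer: 8

Derivation:
BFS from (A=5, B=8). One shortest path:
  1. empty(B) -> (A=5 B=0)
  2. pour(A -> B) -> (A=0 B=5)
  3. fill(A) -> (A=5 B=5)
  4. pour(A -> B) -> (A=1 B=9)
  5. empty(B) -> (A=1 B=0)
  6. pour(A -> B) -> (A=0 B=1)
  7. fill(A) -> (A=5 B=1)
  8. pour(A -> B) -> (A=0 B=6)
Reached target in 8 moves.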